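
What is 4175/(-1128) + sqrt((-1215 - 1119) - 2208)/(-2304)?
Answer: -4175/1128 - I*sqrt(4542)/2304 ≈ -3.7012 - 0.029251*I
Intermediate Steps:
4175/(-1128) + sqrt((-1215 - 1119) - 2208)/(-2304) = 4175*(-1/1128) + sqrt(-2334 - 2208)*(-1/2304) = -4175/1128 + sqrt(-4542)*(-1/2304) = -4175/1128 + (I*sqrt(4542))*(-1/2304) = -4175/1128 - I*sqrt(4542)/2304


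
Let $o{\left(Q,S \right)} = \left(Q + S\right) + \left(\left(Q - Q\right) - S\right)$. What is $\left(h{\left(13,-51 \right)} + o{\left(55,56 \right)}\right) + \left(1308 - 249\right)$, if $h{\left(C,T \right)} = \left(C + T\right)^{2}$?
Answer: $2558$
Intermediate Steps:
$o{\left(Q,S \right)} = Q$ ($o{\left(Q,S \right)} = \left(Q + S\right) + \left(0 - S\right) = \left(Q + S\right) - S = Q$)
$\left(h{\left(13,-51 \right)} + o{\left(55,56 \right)}\right) + \left(1308 - 249\right) = \left(\left(13 - 51\right)^{2} + 55\right) + \left(1308 - 249\right) = \left(\left(-38\right)^{2} + 55\right) + \left(1308 - 249\right) = \left(1444 + 55\right) + 1059 = 1499 + 1059 = 2558$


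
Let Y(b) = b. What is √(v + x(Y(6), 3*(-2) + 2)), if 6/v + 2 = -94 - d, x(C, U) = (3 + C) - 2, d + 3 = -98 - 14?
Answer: √2641/19 ≈ 2.7048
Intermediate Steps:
d = -115 (d = -3 + (-98 - 14) = -3 - 112 = -115)
x(C, U) = 1 + C
v = 6/19 (v = 6/(-2 + (-94 - 1*(-115))) = 6/(-2 + (-94 + 115)) = 6/(-2 + 21) = 6/19 ≈ 0.31579)
√(v + x(Y(6), 3*(-2) + 2)) = √(6/19 + (1 + 6)) = √(6/19 + 7) = √(139/19) = √2641/19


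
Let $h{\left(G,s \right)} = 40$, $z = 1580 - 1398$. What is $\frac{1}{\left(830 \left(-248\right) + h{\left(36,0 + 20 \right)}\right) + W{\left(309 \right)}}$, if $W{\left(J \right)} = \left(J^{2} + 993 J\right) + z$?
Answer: $\frac{1}{196700} \approx 5.0839 \cdot 10^{-6}$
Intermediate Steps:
$z = 182$
$W{\left(J \right)} = 182 + J^{2} + 993 J$ ($W{\left(J \right)} = \left(J^{2} + 993 J\right) + 182 = 182 + J^{2} + 993 J$)
$\frac{1}{\left(830 \left(-248\right) + h{\left(36,0 + 20 \right)}\right) + W{\left(309 \right)}} = \frac{1}{\left(830 \left(-248\right) + 40\right) + \left(182 + 309^{2} + 993 \cdot 309\right)} = \frac{1}{\left(-205840 + 40\right) + \left(182 + 95481 + 306837\right)} = \frac{1}{-205800 + 402500} = \frac{1}{196700}$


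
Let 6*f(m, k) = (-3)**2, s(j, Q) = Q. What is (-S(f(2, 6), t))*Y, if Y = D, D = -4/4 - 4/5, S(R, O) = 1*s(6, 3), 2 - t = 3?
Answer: 27/5 ≈ 5.4000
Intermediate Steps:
t = -1 (t = 2 - 1*3 = 2 - 3 = -1)
f(m, k) = 3/2 (f(m, k) = (1/6)*(-3)**2 = (1/6)*9 = 3/2)
S(R, O) = 3 (S(R, O) = 1*3 = 3)
D = -9/5 (D = -4*1/4 - 4*1/5 = -1 - 4/5 = -9/5 ≈ -1.8000)
Y = -9/5 ≈ -1.8000
(-S(f(2, 6), t))*Y = -1*3*(-9/5) = -3*(-9/5) = 27/5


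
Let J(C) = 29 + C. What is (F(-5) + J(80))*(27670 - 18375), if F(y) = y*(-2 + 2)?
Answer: 1013155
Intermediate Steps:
F(y) = 0 (F(y) = y*0 = 0)
(F(-5) + J(80))*(27670 - 18375) = (0 + (29 + 80))*(27670 - 18375) = (0 + 109)*9295 = 109*9295 = 1013155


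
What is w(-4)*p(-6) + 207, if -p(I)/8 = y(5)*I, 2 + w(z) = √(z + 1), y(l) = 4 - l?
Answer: 303 - 48*I*√3 ≈ 303.0 - 83.138*I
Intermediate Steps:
w(z) = -2 + √(1 + z) (w(z) = -2 + √(z + 1) = -2 + √(1 + z))
p(I) = 8*I (p(I) = -8*(4 - 1*5)*I = -8*(4 - 5)*I = -(-8)*I = 8*I)
w(-4)*p(-6) + 207 = (-2 + √(1 - 4))*(8*(-6)) + 207 = (-2 + √(-3))*(-48) + 207 = (-2 + I*√3)*(-48) + 207 = (96 - 48*I*√3) + 207 = 303 - 48*I*√3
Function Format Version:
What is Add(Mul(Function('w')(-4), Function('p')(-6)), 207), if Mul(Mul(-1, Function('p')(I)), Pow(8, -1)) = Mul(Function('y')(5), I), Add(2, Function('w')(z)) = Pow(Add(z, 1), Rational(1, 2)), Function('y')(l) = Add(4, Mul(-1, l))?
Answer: Add(303, Mul(-48, I, Pow(3, Rational(1, 2)))) ≈ Add(303.00, Mul(-83.138, I))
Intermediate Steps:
Function('w')(z) = Add(-2, Pow(Add(1, z), Rational(1, 2))) (Function('w')(z) = Add(-2, Pow(Add(z, 1), Rational(1, 2))) = Add(-2, Pow(Add(1, z), Rational(1, 2))))
Function('p')(I) = Mul(8, I) (Function('p')(I) = Mul(-8, Mul(Add(4, Mul(-1, 5)), I)) = Mul(-8, Mul(Add(4, -5), I)) = Mul(-8, Mul(-1, I)) = Mul(8, I))
Add(Mul(Function('w')(-4), Function('p')(-6)), 207) = Add(Mul(Add(-2, Pow(Add(1, -4), Rational(1, 2))), Mul(8, -6)), 207) = Add(Mul(Add(-2, Pow(-3, Rational(1, 2))), -48), 207) = Add(Mul(Add(-2, Mul(I, Pow(3, Rational(1, 2)))), -48), 207) = Add(Add(96, Mul(-48, I, Pow(3, Rational(1, 2)))), 207) = Add(303, Mul(-48, I, Pow(3, Rational(1, 2))))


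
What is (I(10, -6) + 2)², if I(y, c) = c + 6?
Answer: 4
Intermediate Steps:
I(y, c) = 6 + c
(I(10, -6) + 2)² = ((6 - 6) + 2)² = (0 + 2)² = 2² = 4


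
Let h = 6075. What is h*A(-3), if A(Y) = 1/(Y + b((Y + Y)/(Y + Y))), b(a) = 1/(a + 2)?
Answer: -18225/8 ≈ -2278.1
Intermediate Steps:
b(a) = 1/(2 + a)
A(Y) = 1/(⅓ + Y) (A(Y) = 1/(Y + 1/(2 + (Y + Y)/(Y + Y))) = 1/(Y + 1/(2 + (2*Y)/((2*Y)))) = 1/(Y + 1/(2 + (2*Y)*(1/(2*Y)))) = 1/(Y + 1/(2 + 1)) = 1/(Y + 1/3) = 1/(Y + ⅓) = 1/(⅓ + Y))
h*A(-3) = 6075*(3/(1 + 3*(-3))) = 6075*(3/(1 - 9)) = 6075*(3/(-8)) = 6075*(3*(-⅛)) = 6075*(-3/8) = -18225/8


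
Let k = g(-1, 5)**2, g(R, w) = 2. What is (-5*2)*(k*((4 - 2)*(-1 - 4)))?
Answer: 400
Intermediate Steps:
k = 4 (k = 2**2 = 4)
(-5*2)*(k*((4 - 2)*(-1 - 4))) = (-5*2)*(4*((4 - 2)*(-1 - 4))) = -40*2*(-5) = -40*(-10) = -10*(-40) = 400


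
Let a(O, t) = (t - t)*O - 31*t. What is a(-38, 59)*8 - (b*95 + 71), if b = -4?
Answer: -14323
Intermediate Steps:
a(O, t) = -31*t (a(O, t) = 0*O - 31*t = 0 - 31*t = -31*t)
a(-38, 59)*8 - (b*95 + 71) = -31*59*8 - (-4*95 + 71) = -1829*8 - (-380 + 71) = -14632 - 1*(-309) = -14632 + 309 = -14323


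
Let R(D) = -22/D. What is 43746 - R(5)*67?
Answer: 220204/5 ≈ 44041.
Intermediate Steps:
43746 - R(5)*67 = 43746 - (-22/5)*67 = 43746 - (-22*1/5)*67 = 43746 - (-22)*67/5 = 43746 - 1*(-1474/5) = 43746 + 1474/5 = 220204/5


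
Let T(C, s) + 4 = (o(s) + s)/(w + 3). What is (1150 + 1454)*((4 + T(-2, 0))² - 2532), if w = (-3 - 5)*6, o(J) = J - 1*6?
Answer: -494496128/75 ≈ -6.5933e+6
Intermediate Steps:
o(J) = -6 + J (o(J) = J - 6 = -6 + J)
w = -48 (w = -8*6 = -48)
T(C, s) = -58/15 - 2*s/45 (T(C, s) = -4 + ((-6 + s) + s)/(-48 + 3) = -4 + (-6 + 2*s)/(-45) = -4 + (-6 + 2*s)*(-1/45) = -4 + (2/15 - 2*s/45) = -58/15 - 2*s/45)
(1150 + 1454)*((4 + T(-2, 0))² - 2532) = (1150 + 1454)*((4 + (-58/15 - 2/45*0))² - 2532) = 2604*((4 + (-58/15 + 0))² - 2532) = 2604*((4 - 58/15)² - 2532) = 2604*((2/15)² - 2532) = 2604*(4/225 - 2532) = 2604*(-569696/225) = -494496128/75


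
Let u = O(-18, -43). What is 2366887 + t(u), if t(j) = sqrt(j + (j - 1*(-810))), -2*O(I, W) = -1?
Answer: 2366887 + sqrt(811) ≈ 2.3669e+6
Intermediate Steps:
O(I, W) = 1/2 (O(I, W) = -1/2*(-1) = 1/2)
u = 1/2 ≈ 0.50000
t(j) = sqrt(810 + 2*j) (t(j) = sqrt(j + (j + 810)) = sqrt(j + (810 + j)) = sqrt(810 + 2*j))
2366887 + t(u) = 2366887 + sqrt(810 + 2*(1/2)) = 2366887 + sqrt(810 + 1) = 2366887 + sqrt(811)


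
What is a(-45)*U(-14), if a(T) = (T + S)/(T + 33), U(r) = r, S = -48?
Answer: -217/2 ≈ -108.50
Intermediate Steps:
a(T) = (-48 + T)/(33 + T) (a(T) = (T - 48)/(T + 33) = (-48 + T)/(33 + T))
a(-45)*U(-14) = ((-48 - 45)/(33 - 45))*(-14) = (-93/(-12))*(-14) = -1/12*(-93)*(-14) = (31/4)*(-14) = -217/2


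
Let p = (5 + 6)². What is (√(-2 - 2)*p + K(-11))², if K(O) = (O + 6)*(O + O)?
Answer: -46464 + 53240*I ≈ -46464.0 + 53240.0*I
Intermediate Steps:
p = 121 (p = 11² = 121)
K(O) = 2*O*(6 + O) (K(O) = (6 + O)*(2*O) = 2*O*(6 + O))
(√(-2 - 2)*p + K(-11))² = (√(-2 - 2)*121 + 2*(-11)*(6 - 11))² = (√(-4)*121 + 2*(-11)*(-5))² = ((2*I)*121 + 110)² = (242*I + 110)² = (110 + 242*I)²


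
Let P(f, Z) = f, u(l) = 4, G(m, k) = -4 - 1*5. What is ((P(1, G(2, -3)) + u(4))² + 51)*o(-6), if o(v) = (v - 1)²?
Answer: 3724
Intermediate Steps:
G(m, k) = -9 (G(m, k) = -4 - 5 = -9)
o(v) = (-1 + v)²
((P(1, G(2, -3)) + u(4))² + 51)*o(-6) = ((1 + 4)² + 51)*(-1 - 6)² = (5² + 51)*(-7)² = (25 + 51)*49 = 76*49 = 3724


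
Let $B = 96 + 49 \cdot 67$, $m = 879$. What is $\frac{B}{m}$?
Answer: $\frac{3379}{879} \approx 3.8441$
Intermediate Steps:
$B = 3379$ ($B = 96 + 3283 = 3379$)
$\frac{B}{m} = \frac{3379}{879}$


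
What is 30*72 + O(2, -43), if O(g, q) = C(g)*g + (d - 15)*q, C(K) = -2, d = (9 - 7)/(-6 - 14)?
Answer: 28053/10 ≈ 2805.3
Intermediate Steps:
d = -1/10 (d = 2/(-20) = 2*(-1/20) = -1/10 ≈ -0.10000)
O(g, q) = -2*g - 151*q/10 (O(g, q) = -2*g + (-1/10 - 15)*q = -2*g - 151*q/10)
30*72 + O(2, -43) = 30*72 + (-2*2 - 151/10*(-43)) = 2160 + (-4 + 6493/10) = 2160 + 6453/10 = 28053/10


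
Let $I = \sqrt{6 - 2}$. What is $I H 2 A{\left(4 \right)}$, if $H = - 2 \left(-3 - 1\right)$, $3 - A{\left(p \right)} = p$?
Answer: $-32$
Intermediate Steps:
$A{\left(p \right)} = 3 - p$
$I = 2$ ($I = \sqrt{4} = 2$)
$H = 8$ ($H = \left(-2\right) \left(-4\right) = 8$)
$I H 2 A{\left(4 \right)} = 2 \cdot 8 \cdot 2 \left(3 - 4\right) = 16 \cdot 2 \left(3 - 4\right) = 16 \cdot 2 \left(-1\right) = 16 \left(-2\right) = -32$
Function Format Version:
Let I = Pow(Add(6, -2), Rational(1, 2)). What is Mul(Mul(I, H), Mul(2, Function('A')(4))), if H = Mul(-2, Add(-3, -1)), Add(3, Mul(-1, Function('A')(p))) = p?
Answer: -32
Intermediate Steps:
Function('A')(p) = Add(3, Mul(-1, p))
I = 2 (I = Pow(4, Rational(1, 2)) = 2)
H = 8 (H = Mul(-2, -4) = 8)
Mul(Mul(I, H), Mul(2, Function('A')(4))) = Mul(Mul(2, 8), Mul(2, Add(3, Mul(-1, 4)))) = Mul(16, Mul(2, Add(3, -4))) = Mul(16, Mul(2, -1)) = Mul(16, -2) = -32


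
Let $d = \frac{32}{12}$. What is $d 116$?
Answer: $\frac{928}{3} \approx 309.33$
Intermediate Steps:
$d = \frac{8}{3}$ ($d = 32 \cdot \frac{1}{12} = \frac{8}{3} \approx 2.6667$)
$d 116 = \frac{8}{3} \cdot 116 = \frac{928}{3}$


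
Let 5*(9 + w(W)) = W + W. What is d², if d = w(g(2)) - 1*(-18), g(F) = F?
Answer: 2401/25 ≈ 96.040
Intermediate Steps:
w(W) = -9 + 2*W/5 (w(W) = -9 + (W + W)/5 = -9 + (2*W)/5 = -9 + 2*W/5)
d = 49/5 (d = (-9 + (⅖)*2) - 1*(-18) = (-9 + ⅘) + 18 = -41/5 + 18 = 49/5 ≈ 9.8000)
d² = (49/5)² = 2401/25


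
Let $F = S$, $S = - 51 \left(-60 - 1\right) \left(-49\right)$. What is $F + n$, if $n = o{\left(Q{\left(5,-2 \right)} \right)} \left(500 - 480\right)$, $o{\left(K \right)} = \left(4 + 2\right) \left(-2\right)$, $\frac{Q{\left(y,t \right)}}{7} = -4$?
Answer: $-152679$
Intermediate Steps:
$Q{\left(y,t \right)} = -28$ ($Q{\left(y,t \right)} = 7 \left(-4\right) = -28$)
$o{\left(K \right)} = -12$ ($o{\left(K \right)} = 6 \left(-2\right) = -12$)
$S = -152439$ ($S = \left(-51\right) \left(-61\right) \left(-49\right) = 3111 \left(-49\right) = -152439$)
$F = -152439$
$n = -240$ ($n = - 12 \left(500 - 480\right) = \left(-12\right) 20 = -240$)
$F + n = -152439 - 240 = -152679$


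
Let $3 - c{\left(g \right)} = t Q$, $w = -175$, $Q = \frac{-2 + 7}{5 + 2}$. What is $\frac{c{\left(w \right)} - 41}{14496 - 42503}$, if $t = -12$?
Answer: $\frac{206}{196049} \approx 0.0010508$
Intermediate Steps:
$Q = \frac{5}{7} \approx 0.71429$
$c{\left(g \right)} = \frac{81}{7}$ ($c{\left(g \right)} = 3 - \left(-12\right) \frac{5}{7} = 3 - - \frac{60}{7} = 3 + \frac{60}{7} = \frac{81}{7}$)
$\frac{c{\left(w \right)} - 41}{14496 - 42503} = \frac{\frac{81}{7} - 41}{14496 - 42503} = - \frac{206}{7 \left(-28007\right)} = \left(- \frac{206}{7}\right) \left(- \frac{1}{28007}\right) = \frac{206}{196049}$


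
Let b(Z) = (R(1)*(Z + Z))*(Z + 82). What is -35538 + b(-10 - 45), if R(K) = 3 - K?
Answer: -41478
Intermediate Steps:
b(Z) = 4*Z*(82 + Z) (b(Z) = ((3 - 1*1)*(Z + Z))*(Z + 82) = ((3 - 1)*(2*Z))*(82 + Z) = (2*(2*Z))*(82 + Z) = (4*Z)*(82 + Z) = 4*Z*(82 + Z))
-35538 + b(-10 - 45) = -35538 + 4*(-10 - 45)*(82 + (-10 - 45)) = -35538 + 4*(-55)*(82 - 55) = -35538 + 4*(-55)*27 = -35538 - 5940 = -41478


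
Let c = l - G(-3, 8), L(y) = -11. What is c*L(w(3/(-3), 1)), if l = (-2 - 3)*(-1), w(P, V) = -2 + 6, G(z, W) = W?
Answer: 33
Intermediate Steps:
w(P, V) = 4
l = 5 (l = -5*(-1) = 5)
c = -3 (c = 5 - 1*8 = 5 - 8 = -3)
c*L(w(3/(-3), 1)) = -3*(-11) = 33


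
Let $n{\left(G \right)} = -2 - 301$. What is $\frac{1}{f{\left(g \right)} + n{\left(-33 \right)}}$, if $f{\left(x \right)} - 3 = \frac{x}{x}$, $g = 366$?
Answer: $- \frac{1}{299} \approx -0.0033445$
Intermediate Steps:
$f{\left(x \right)} = 4$ ($f{\left(x \right)} = 3 + \frac{x}{x} = 3 + 1 = 4$)
$n{\left(G \right)} = -303$
$\frac{1}{f{\left(g \right)} + n{\left(-33 \right)}} = \frac{1}{4 - 303} = \frac{1}{-299} = - \frac{1}{299}$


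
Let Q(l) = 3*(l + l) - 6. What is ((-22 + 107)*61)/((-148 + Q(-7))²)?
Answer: 5185/38416 ≈ 0.13497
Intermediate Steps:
Q(l) = -6 + 6*l (Q(l) = 3*(2*l) - 6 = 6*l - 6 = -6 + 6*l)
((-22 + 107)*61)/((-148 + Q(-7))²) = ((-22 + 107)*61)/((-148 + (-6 + 6*(-7)))²) = (85*61)/((-148 + (-6 - 42))²) = 5185/((-148 - 48)²) = 5185/((-196)²) = 5185/38416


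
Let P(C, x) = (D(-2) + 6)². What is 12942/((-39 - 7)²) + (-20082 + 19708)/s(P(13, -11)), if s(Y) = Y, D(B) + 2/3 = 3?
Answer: 483147/661250 ≈ 0.73066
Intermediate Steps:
D(B) = 7/3 (D(B) = -⅔ + 3 = 7/3)
P(C, x) = 625/9 (P(C, x) = (7/3 + 6)² = (25/3)² = 625/9)
12942/((-39 - 7)²) + (-20082 + 19708)/s(P(13, -11)) = 12942/((-39 - 7)²) + (-20082 + 19708)/(625/9) = 12942/((-46)²) - 374*9/625 = 12942/2116 - 3366/625 = 12942*(1/2116) - 3366/625 = 6471/1058 - 3366/625 = 483147/661250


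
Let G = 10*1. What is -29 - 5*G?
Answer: -79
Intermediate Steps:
G = 10
-29 - 5*G = -29 - 5*10 = -29 - 50 = -79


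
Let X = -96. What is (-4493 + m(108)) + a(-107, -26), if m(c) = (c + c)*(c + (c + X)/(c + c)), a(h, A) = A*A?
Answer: 19523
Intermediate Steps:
a(h, A) = A²
m(c) = 2*c*(c + (-96 + c)/(2*c)) (m(c) = (c + c)*(c + (c - 96)/(c + c)) = (2*c)*(c + (-96 + c)/((2*c))) = (2*c)*(c + (-96 + c)*(1/(2*c))) = (2*c)*(c + (-96 + c)/(2*c)) = 2*c*(c + (-96 + c)/(2*c)))
(-4493 + m(108)) + a(-107, -26) = (-4493 + (-96 + 108 + 2*108²)) + (-26)² = (-4493 + (-96 + 108 + 2*11664)) + 676 = (-4493 + (-96 + 108 + 23328)) + 676 = (-4493 + 23340) + 676 = 18847 + 676 = 19523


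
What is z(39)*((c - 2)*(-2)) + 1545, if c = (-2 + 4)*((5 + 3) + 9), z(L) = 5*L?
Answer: -10935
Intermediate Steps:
c = 34 (c = 2*(8 + 9) = 2*17 = 34)
z(39)*((c - 2)*(-2)) + 1545 = (5*39)*((34 - 2)*(-2)) + 1545 = 195*(32*(-2)) + 1545 = 195*(-64) + 1545 = -12480 + 1545 = -10935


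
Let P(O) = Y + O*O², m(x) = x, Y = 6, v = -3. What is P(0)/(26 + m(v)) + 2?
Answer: 52/23 ≈ 2.2609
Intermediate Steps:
P(O) = 6 + O³ (P(O) = 6 + O*O² = 6 + O³)
P(0)/(26 + m(v)) + 2 = (6 + 0³)/(26 - 3) + 2 = (6 + 0)/23 + 2 = 6*(1/23) + 2 = 6/23 + 2 = 52/23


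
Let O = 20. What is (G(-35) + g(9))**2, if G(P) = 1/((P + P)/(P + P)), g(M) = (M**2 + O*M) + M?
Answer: 73441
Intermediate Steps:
g(M) = M**2 + 21*M (g(M) = (M**2 + 20*M) + M = M**2 + 21*M)
G(P) = 1 (G(P) = 1/((2*P)/((2*P))) = 1/((2*P)*(1/(2*P))) = 1/1 = 1)
(G(-35) + g(9))**2 = (1 + 9*(21 + 9))**2 = (1 + 9*30)**2 = (1 + 270)**2 = 271**2 = 73441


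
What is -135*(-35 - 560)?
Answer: 80325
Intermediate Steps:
-135*(-35 - 560) = -135*(-595) = 80325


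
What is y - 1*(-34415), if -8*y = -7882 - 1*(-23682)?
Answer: 32440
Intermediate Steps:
y = -1975 (y = -(-7882 - 1*(-23682))/8 = -(-7882 + 23682)/8 = -⅛*15800 = -1975)
y - 1*(-34415) = -1975 - 1*(-34415) = -1975 + 34415 = 32440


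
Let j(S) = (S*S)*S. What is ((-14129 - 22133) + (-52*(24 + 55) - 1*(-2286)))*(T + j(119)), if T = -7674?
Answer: -63885338740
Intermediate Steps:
j(S) = S³ (j(S) = S²*S = S³)
((-14129 - 22133) + (-52*(24 + 55) - 1*(-2286)))*(T + j(119)) = ((-14129 - 22133) + (-52*(24 + 55) - 1*(-2286)))*(-7674 + 119³) = (-36262 + (-52*79 + 2286))*(-7674 + 1685159) = (-36262 + (-4108 + 2286))*1677485 = (-36262 - 1822)*1677485 = -38084*1677485 = -63885338740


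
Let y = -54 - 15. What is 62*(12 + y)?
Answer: -3534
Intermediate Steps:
y = -69
62*(12 + y) = 62*(12 - 69) = 62*(-57) = -3534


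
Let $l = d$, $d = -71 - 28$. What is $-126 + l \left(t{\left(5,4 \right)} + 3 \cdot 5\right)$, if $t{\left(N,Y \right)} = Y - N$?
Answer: $-1512$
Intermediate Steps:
$d = -99$
$l = -99$
$-126 + l \left(t{\left(5,4 \right)} + 3 \cdot 5\right) = -126 - 99 \left(\left(4 - 5\right) + 3 \cdot 5\right) = -126 - 99 \left(\left(4 - 5\right) + 15\right) = -126 - 99 \left(-1 + 15\right) = -126 - 1386 = -1512$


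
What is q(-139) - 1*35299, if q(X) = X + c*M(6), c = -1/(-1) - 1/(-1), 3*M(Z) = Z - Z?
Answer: -35438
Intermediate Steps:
M(Z) = 0 (M(Z) = (Z - Z)/3 = (1/3)*0 = 0)
c = 2 (c = -1*(-1) - 1*(-1) = 1 + 1 = 2)
q(X) = X (q(X) = X + 2*0 = X + 0 = X)
q(-139) - 1*35299 = -139 - 1*35299 = -139 - 35299 = -35438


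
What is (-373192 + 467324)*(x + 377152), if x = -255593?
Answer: 11442591788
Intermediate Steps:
(-373192 + 467324)*(x + 377152) = (-373192 + 467324)*(-255593 + 377152) = 94132*121559 = 11442591788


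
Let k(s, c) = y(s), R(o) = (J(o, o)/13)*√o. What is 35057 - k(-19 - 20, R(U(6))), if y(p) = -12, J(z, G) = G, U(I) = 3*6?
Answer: 35069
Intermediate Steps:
U(I) = 18
R(o) = o^(3/2)/13 (R(o) = (o/13)*√o = o^(3/2)/13)
k(s, c) = -12
35057 - k(-19 - 20, R(U(6))) = 35057 - 1*(-12) = 35057 + 12 = 35069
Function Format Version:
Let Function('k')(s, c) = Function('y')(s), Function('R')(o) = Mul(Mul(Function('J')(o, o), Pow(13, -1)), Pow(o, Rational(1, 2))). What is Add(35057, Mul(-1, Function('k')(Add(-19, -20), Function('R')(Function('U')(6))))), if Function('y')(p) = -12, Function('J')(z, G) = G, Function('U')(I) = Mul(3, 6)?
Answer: 35069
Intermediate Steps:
Function('U')(I) = 18
Function('R')(o) = Mul(Rational(1, 13), Pow(o, Rational(3, 2))) (Function('R')(o) = Mul(Mul(o, Pow(13, -1)), Pow(o, Rational(1, 2))) = Mul(Mul(o, Rational(1, 13)), Pow(o, Rational(1, 2))) = Mul(Mul(Rational(1, 13), o), Pow(o, Rational(1, 2))) = Mul(Rational(1, 13), Pow(o, Rational(3, 2))))
Function('k')(s, c) = -12
Add(35057, Mul(-1, Function('k')(Add(-19, -20), Function('R')(Function('U')(6))))) = Add(35057, Mul(-1, -12)) = Add(35057, 12) = 35069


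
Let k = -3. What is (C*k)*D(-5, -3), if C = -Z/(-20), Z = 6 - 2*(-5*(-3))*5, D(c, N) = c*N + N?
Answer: 1296/5 ≈ 259.20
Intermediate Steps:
D(c, N) = N + N*c (D(c, N) = N*c + N = N + N*c)
Z = -144 (Z = 6 - 30*5 = 6 - 2*75 = 6 - 150 = -144)
C = -36/5 (C = -1*(-144)/(-20) = 144*(-1/20) = -36/5 ≈ -7.2000)
(C*k)*D(-5, -3) = (-36/5*(-3))*(-3*(1 - 5)) = 108*(-3*(-4))/5 = (108/5)*12 = 1296/5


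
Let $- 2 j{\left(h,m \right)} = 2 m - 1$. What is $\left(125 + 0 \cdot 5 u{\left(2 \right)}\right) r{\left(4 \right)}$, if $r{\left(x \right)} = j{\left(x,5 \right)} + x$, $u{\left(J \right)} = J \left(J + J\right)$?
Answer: $- \frac{125}{2} \approx -62.5$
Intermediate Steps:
$j{\left(h,m \right)} = \frac{1}{2} - m$ ($j{\left(h,m \right)} = - \frac{2 m - 1}{2} = - \frac{-1 + 2 m}{2} = \frac{1}{2} - m$)
$u{\left(J \right)} = 2 J^{2}$ ($u{\left(J \right)} = J 2 J = 2 J^{2}$)
$r{\left(x \right)} = - \frac{9}{2} + x$ ($r{\left(x \right)} = \left(\frac{1}{2} - 5\right) + x = - \frac{9}{2} + x$)
$\left(125 + 0 \cdot 5 u{\left(2 \right)}\right) r{\left(4 \right)} = \left(125 + 0 \cdot 5 \cdot 2 \cdot 2^{2}\right) \left(- \frac{9}{2} + 4\right) = \left(125 + 0 \cdot 2 \cdot 4\right) \left(- \frac{1}{2}\right) = \left(125 + 0 \cdot 8\right) \left(- \frac{1}{2}\right) = \left(125 + 0\right) \left(- \frac{1}{2}\right) = 125 \left(- \frac{1}{2}\right) = - \frac{125}{2}$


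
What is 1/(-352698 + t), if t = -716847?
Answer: -1/1069545 ≈ -9.3498e-7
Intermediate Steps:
1/(-352698 + t) = 1/(-352698 - 716847) = 1/(-1069545) = -1/1069545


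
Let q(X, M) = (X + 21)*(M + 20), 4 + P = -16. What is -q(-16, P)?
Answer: 0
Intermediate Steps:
P = -20 (P = -4 - 16 = -20)
q(X, M) = (20 + M)*(21 + X) (q(X, M) = (21 + X)*(20 + M) = (20 + M)*(21 + X))
-q(-16, P) = -(420 + 20*(-16) + 21*(-20) - 20*(-16)) = -(420 - 320 - 420 + 320) = -1*0 = 0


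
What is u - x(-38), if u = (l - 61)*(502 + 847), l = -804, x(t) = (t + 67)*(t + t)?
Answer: -1164681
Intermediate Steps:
x(t) = 2*t*(67 + t) (x(t) = (67 + t)*(2*t) = 2*t*(67 + t))
u = -1166885 (u = (-804 - 61)*(502 + 847) = -865*1349 = -1166885)
u - x(-38) = -1166885 - 2*(-38)*(67 - 38) = -1166885 - 2*(-38)*29 = -1166885 - 1*(-2204) = -1166885 + 2204 = -1164681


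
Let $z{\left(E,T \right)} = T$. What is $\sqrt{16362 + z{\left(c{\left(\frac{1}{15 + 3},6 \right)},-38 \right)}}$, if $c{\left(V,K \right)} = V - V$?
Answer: $2 \sqrt{4081} \approx 127.77$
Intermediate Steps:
$c{\left(V,K \right)} = 0$
$\sqrt{16362 + z{\left(c{\left(\frac{1}{15 + 3},6 \right)},-38 \right)}} = \sqrt{16362 - 38} = \sqrt{16324} = 2 \sqrt{4081}$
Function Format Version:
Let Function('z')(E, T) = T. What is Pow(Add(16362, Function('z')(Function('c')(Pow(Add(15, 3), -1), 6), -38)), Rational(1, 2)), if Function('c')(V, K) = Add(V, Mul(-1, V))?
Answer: Mul(2, Pow(4081, Rational(1, 2))) ≈ 127.77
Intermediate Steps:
Function('c')(V, K) = 0
Pow(Add(16362, Function('z')(Function('c')(Pow(Add(15, 3), -1), 6), -38)), Rational(1, 2)) = Pow(Add(16362, -38), Rational(1, 2)) = Pow(16324, Rational(1, 2)) = Mul(2, Pow(4081, Rational(1, 2)))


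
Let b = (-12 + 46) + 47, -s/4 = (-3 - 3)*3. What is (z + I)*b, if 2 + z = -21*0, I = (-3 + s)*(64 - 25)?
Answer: 217809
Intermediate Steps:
s = 72 (s = -4*(-3 - 3)*3 = -(-24)*3 = -4*(-18) = 72)
b = 81 (b = 34 + 47 = 81)
I = 2691 (I = (-3 + 72)*(64 - 25) = 69*39 = 2691)
z = -2 (z = -2 - 21*0 = -2 + 0 = -2)
(z + I)*b = (-2 + 2691)*81 = 2689*81 = 217809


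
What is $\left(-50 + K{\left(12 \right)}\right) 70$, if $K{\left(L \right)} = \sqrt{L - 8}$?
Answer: $-3360$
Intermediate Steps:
$K{\left(L \right)} = \sqrt{-8 + L}$
$\left(-50 + K{\left(12 \right)}\right) 70 = \left(-50 + \sqrt{-8 + 12}\right) 70 = \left(-50 + \sqrt{4}\right) 70 = \left(-50 + 2\right) 70 = \left(-48\right) 70 = -3360$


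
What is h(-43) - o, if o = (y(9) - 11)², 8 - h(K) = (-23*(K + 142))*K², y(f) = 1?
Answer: 4210081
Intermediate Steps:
h(K) = 8 - K²*(-3266 - 23*K) (h(K) = 8 - (-23*(K + 142))*K² = 8 - (-23*(142 + K))*K² = 8 - (-3266 - 23*K)*K² = 8 - K²*(-3266 - 23*K))
o = 100 (o = (1 - 11)² = (-10)² = 100)
h(-43) - o = (8 + 23*(-43)³ + 3266*(-43)²) - 1*100 = (8 + 23*(-79507) + 3266*1849) - 100 = (8 - 1828661 + 6038834) - 100 = 4210181 - 100 = 4210081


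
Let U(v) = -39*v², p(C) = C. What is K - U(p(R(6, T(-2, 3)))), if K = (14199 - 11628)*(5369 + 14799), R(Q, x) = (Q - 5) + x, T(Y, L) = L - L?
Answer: 51851967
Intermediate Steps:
T(Y, L) = 0
R(Q, x) = -5 + Q + x (R(Q, x) = (-5 + Q) + x = -5 + Q + x)
K = 51851928 (K = 2571*20168 = 51851928)
K - U(p(R(6, T(-2, 3)))) = 51851928 - (-39)*(-5 + 6 + 0)² = 51851928 - (-39)*1² = 51851928 - (-39) = 51851928 - 1*(-39) = 51851928 + 39 = 51851967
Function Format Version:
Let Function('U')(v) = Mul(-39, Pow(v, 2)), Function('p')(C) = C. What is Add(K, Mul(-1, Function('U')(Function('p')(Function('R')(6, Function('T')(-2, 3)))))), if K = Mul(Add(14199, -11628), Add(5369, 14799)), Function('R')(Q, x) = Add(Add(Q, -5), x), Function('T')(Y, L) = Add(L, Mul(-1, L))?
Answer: 51851967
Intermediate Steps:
Function('T')(Y, L) = 0
Function('R')(Q, x) = Add(-5, Q, x) (Function('R')(Q, x) = Add(Add(-5, Q), x) = Add(-5, Q, x))
K = 51851928 (K = Mul(2571, 20168) = 51851928)
Add(K, Mul(-1, Function('U')(Function('p')(Function('R')(6, Function('T')(-2, 3)))))) = Add(51851928, Mul(-1, Mul(-39, Pow(Add(-5, 6, 0), 2)))) = Add(51851928, Mul(-1, Mul(-39, Pow(1, 2)))) = Add(51851928, Mul(-1, Mul(-39, 1))) = Add(51851928, Mul(-1, -39)) = Add(51851928, 39) = 51851967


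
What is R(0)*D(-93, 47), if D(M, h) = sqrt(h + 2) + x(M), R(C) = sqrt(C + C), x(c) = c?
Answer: 0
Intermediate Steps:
R(C) = sqrt(2)*sqrt(C) (R(C) = sqrt(2*C) = sqrt(2)*sqrt(C))
D(M, h) = M + sqrt(2 + h) (D(M, h) = sqrt(h + 2) + M = sqrt(2 + h) + M = M + sqrt(2 + h))
R(0)*D(-93, 47) = (sqrt(2)*sqrt(0))*(-93 + sqrt(2 + 47)) = (sqrt(2)*0)*(-93 + sqrt(49)) = 0*(-93 + 7) = 0*(-86) = 0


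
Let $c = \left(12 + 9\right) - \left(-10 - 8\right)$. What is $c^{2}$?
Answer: $1521$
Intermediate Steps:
$c = 39$ ($c = 21 - -18 = 21 + 18 = 39$)
$c^{2} = 39^{2} = 1521$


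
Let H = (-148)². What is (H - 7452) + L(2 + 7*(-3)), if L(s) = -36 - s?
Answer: 14435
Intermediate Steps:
H = 21904
(H - 7452) + L(2 + 7*(-3)) = (21904 - 7452) + (-36 - (2 + 7*(-3))) = 14452 + (-36 - (2 - 21)) = 14452 + (-36 - 1*(-19)) = 14452 + (-36 + 19) = 14452 - 17 = 14435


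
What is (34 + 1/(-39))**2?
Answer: 1755625/1521 ≈ 1154.3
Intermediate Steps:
(34 + 1/(-39))**2 = (34 - 1/39)**2 = (1325/39)**2 = 1755625/1521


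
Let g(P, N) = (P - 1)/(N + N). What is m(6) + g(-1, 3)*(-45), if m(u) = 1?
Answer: 16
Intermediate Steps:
g(P, N) = (-1 + P)/(2*N) (g(P, N) = (-1 + P)/((2*N)) = (-1 + P)*(1/(2*N)) = (-1 + P)/(2*N))
m(6) + g(-1, 3)*(-45) = 1 + ((½)*(-1 - 1)/3)*(-45) = 1 + ((½)*(⅓)*(-2))*(-45) = 1 - ⅓*(-45) = 1 + 15 = 16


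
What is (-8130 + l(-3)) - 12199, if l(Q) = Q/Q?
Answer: -20328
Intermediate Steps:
l(Q) = 1
(-8130 + l(-3)) - 12199 = (-8130 + 1) - 12199 = -8129 - 12199 = -20328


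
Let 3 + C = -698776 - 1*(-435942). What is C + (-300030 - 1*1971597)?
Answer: -2534464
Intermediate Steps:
C = -262837 (C = -3 + (-698776 - 1*(-435942)) = -3 + (-698776 + 435942) = -3 - 262834 = -262837)
C + (-300030 - 1*1971597) = -262837 + (-300030 - 1*1971597) = -262837 + (-300030 - 1971597) = -262837 - 2271627 = -2534464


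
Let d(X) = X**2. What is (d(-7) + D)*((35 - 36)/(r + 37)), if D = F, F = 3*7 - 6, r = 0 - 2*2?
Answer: -64/33 ≈ -1.9394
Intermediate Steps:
r = -4 (r = 0 - 4 = -4)
F = 15 (F = 21 - 6 = 15)
D = 15
(d(-7) + D)*((35 - 36)/(r + 37)) = ((-7)**2 + 15)*((35 - 36)/(-4 + 37)) = (49 + 15)*(-1/33) = 64*(-1*1/33) = 64*(-1/33) = -64/33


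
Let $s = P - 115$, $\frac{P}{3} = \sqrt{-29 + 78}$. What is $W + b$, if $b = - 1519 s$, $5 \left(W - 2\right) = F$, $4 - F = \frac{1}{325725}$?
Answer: $\frac{232549409399}{1628625} \approx 1.4279 \cdot 10^{5}$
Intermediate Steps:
$P = 21$ ($P = 3 \sqrt{-29 + 78} = 3 \sqrt{49} = 3 \cdot 7 = 21$)
$s = -94$ ($s = 21 - 115 = -94$)
$F = \frac{1302899}{325725}$ ($F = 4 - \frac{1}{325725} = \frac{1302899}{325725} \approx 4.0$)
$W = \frac{4560149}{1628625}$ ($W = 2 + \frac{1}{5} \cdot \frac{1302899}{325725} = 2 + \frac{1302899}{1628625} = \frac{4560149}{1628625} \approx 2.8$)
$b = 142786$ ($b = \left(-1519\right) \left(-94\right) = 142786$)
$W + b = \frac{4560149}{1628625} + 142786 = \frac{232549409399}{1628625}$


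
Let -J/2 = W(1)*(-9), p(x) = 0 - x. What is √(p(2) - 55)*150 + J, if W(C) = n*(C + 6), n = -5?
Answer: -630 + 150*I*√57 ≈ -630.0 + 1132.5*I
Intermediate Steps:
W(C) = -30 - 5*C (W(C) = -5*(C + 6) = -5*(6 + C) = -30 - 5*C)
p(x) = -x
J = -630 (J = -2*(-30 - 5*1)*(-9) = -2*(-30 - 5)*(-9) = -(-70)*(-9) = -2*315 = -630)
√(p(2) - 55)*150 + J = √(-1*2 - 55)*150 - 630 = √(-2 - 55)*150 - 630 = √(-57)*150 - 630 = (I*√57)*150 - 630 = 150*I*√57 - 630 = -630 + 150*I*√57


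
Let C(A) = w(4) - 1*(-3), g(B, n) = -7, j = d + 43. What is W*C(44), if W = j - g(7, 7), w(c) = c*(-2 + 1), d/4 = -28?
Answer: 62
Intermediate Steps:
d = -112 (d = 4*(-28) = -112)
j = -69 (j = -112 + 43 = -69)
w(c) = -c (w(c) = c*(-1) = -c)
C(A) = -1 (C(A) = -1*4 - 1*(-3) = -4 + 3 = -1)
W = -62 (W = -69 - 1*(-7) = -69 + 7 = -62)
W*C(44) = -62*(-1) = 62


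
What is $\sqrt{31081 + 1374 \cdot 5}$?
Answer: $\sqrt{37951} \approx 194.81$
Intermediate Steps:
$\sqrt{31081 + 1374 \cdot 5} = \sqrt{31081 + 6870} = \sqrt{37951}$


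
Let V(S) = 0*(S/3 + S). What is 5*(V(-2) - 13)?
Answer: -65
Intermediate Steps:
V(S) = 0 (V(S) = 0*(S*(⅓) + S) = 0*(S/3 + S) = 0*(4*S/3) = 0)
5*(V(-2) - 13) = 5*(0 - 13) = 5*(-13) = -65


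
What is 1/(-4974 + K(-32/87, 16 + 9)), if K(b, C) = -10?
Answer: -1/4984 ≈ -0.00020064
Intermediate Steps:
1/(-4974 + K(-32/87, 16 + 9)) = 1/(-4974 - 10) = 1/(-4984) = -1/4984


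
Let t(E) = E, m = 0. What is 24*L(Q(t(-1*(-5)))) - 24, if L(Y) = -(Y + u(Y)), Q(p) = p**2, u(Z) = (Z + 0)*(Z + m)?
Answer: -15624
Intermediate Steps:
u(Z) = Z**2 (u(Z) = (Z + 0)*(Z + 0) = Z*Z = Z**2)
L(Y) = -Y - Y**2 (L(Y) = -(Y + Y**2) = -Y - Y**2)
24*L(Q(t(-1*(-5)))) - 24 = 24*((-1*(-5))**2*(-1 - (-1*(-5))**2)) - 24 = 24*(5**2*(-1 - 1*5**2)) - 24 = 24*(25*(-1 - 1*25)) - 24 = 24*(25*(-1 - 25)) - 24 = 24*(25*(-26)) - 24 = 24*(-650) - 24 = -15600 - 24 = -15624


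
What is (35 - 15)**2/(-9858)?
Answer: -200/4929 ≈ -0.040576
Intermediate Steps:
(35 - 15)**2/(-9858) = 20**2*(-1/9858) = 400*(-1/9858) = -200/4929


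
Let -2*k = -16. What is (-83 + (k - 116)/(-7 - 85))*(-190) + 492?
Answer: 368896/23 ≈ 16039.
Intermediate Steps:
k = 8 (k = -½*(-16) = 8)
(-83 + (k - 116)/(-7 - 85))*(-190) + 492 = (-83 + (8 - 116)/(-7 - 85))*(-190) + 492 = (-83 - 108/(-92))*(-190) + 492 = (-83 - 108*(-1/92))*(-190) + 492 = (-83 + 27/23)*(-190) + 492 = -1882/23*(-190) + 492 = 357580/23 + 492 = 368896/23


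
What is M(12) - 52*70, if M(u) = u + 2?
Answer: -3626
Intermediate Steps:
M(u) = 2 + u
M(12) - 52*70 = (2 + 12) - 52*70 = 14 - 3640 = -3626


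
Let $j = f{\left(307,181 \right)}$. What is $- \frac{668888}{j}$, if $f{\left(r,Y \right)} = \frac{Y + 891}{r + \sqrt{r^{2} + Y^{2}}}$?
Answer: $- \frac{25668577}{134} - \frac{83611 \sqrt{127010}}{134} \approx -4.1393 \cdot 10^{5}$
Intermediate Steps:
$f{\left(r,Y \right)} = \frac{891 + Y}{r + \sqrt{Y^{2} + r^{2}}}$
$j = \frac{1072}{307 + \sqrt{127010}}$ ($j = \frac{891 + 181}{307 + \sqrt{181^{2} + 307^{2}}} = \frac{1}{307 + \sqrt{32761 + 94249}} \cdot 1072 = \frac{1}{307 + \sqrt{127010}} \cdot 1072 = \frac{1072}{307 + \sqrt{127010}} \approx 1.616$)
$- \frac{668888}{j} = - \frac{668888}{- \frac{329104}{32761} + \frac{1072 \sqrt{127010}}{32761}}$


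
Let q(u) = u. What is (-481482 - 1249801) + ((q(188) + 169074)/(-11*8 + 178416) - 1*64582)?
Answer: -160126422229/89164 ≈ -1.7959e+6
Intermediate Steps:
(-481482 - 1249801) + ((q(188) + 169074)/(-11*8 + 178416) - 1*64582) = (-481482 - 1249801) + ((188 + 169074)/(-11*8 + 178416) - 1*64582) = -1731283 + (169262/(-88 + 178416) - 64582) = -1731283 + (169262/178328 - 64582) = -1731283 + (169262*(1/178328) - 64582) = -1731283 + (84631/89164 - 64582) = -1731283 - 5758304817/89164 = -160126422229/89164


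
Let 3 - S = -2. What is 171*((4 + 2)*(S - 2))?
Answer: 3078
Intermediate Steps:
S = 5 (S = 3 - 1*(-2) = 3 + 2 = 5)
171*((4 + 2)*(S - 2)) = 171*((4 + 2)*(5 - 2)) = 171*(6*3) = 171*18 = 3078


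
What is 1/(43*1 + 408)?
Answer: 1/451 ≈ 0.0022173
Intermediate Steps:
1/(43*1 + 408) = 1/(43 + 408) = 1/451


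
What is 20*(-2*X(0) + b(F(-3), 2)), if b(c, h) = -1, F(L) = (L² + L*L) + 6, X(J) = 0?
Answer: -20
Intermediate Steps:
F(L) = 6 + 2*L² (F(L) = (L² + L²) + 6 = 2*L² + 6 = 6 + 2*L²)
20*(-2*X(0) + b(F(-3), 2)) = 20*(-2*0 - 1) = 20*(0 - 1) = 20*(-1) = -20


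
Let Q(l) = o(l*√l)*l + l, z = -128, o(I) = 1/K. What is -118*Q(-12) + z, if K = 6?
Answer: 1524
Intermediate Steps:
o(I) = ⅙ (o(I) = 1/6 = ⅙)
Q(l) = 7*l/6 (Q(l) = l/6 + l = 7*l/6)
-118*Q(-12) + z = -413*(-12)/3 - 128 = -118*(-14) - 128 = 1652 - 128 = 1524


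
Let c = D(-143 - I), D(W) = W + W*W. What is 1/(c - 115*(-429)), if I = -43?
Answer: 1/59235 ≈ 1.6882e-5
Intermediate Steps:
D(W) = W + W**2
c = 9900 (c = (-143 - 1*(-43))*(1 + (-143 - 1*(-43))) = (-143 + 43)*(1 + (-143 + 43)) = -100*(1 - 100) = -100*(-99) = 9900)
1/(c - 115*(-429)) = 1/(9900 - 115*(-429)) = 1/(9900 + 49335) = 1/59235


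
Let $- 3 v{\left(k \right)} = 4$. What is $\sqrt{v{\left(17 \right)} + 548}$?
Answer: $\frac{2 \sqrt{1230}}{3} \approx 23.381$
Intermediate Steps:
$v{\left(k \right)} = - \frac{4}{3}$ ($v{\left(k \right)} = \left(- \frac{1}{3}\right) 4 = - \frac{4}{3}$)
$\sqrt{v{\left(17 \right)} + 548} = \sqrt{- \frac{4}{3} + 548} = \sqrt{\frac{1640}{3}} = \frac{2 \sqrt{1230}}{3}$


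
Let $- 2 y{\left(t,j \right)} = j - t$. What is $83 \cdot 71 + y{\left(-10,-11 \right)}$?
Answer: $\frac{11787}{2} \approx 5893.5$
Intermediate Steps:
$y{\left(t,j \right)} = \frac{t}{2} - \frac{j}{2}$ ($y{\left(t,j \right)} = - \frac{j - t}{2} = \frac{t}{2} - \frac{j}{2}$)
$83 \cdot 71 + y{\left(-10,-11 \right)} = 83 \cdot 71 + \left(\frac{1}{2} \left(-10\right) - - \frac{11}{2}\right) = 5893 + \left(-5 + \frac{11}{2}\right) = 5893 + \frac{1}{2} = \frac{11787}{2}$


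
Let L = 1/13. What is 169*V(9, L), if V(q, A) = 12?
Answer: 2028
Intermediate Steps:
L = 1/13 ≈ 0.076923
169*V(9, L) = 169*12 = 2028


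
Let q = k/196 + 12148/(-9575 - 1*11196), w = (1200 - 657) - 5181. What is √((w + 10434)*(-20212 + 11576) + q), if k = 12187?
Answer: I*√4232640263142440317/290794 ≈ 7074.9*I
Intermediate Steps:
w = -4638 (w = 543 - 5181 = -4638)
q = 35822167/581588 (q = 12187/196 + 12148/(-9575 - 1*11196) = 12187*(1/196) + 12148/(-9575 - 11196) = 1741/28 + 12148/(-20771) = 1741/28 + 12148*(-1/20771) = 1741/28 - 12148/20771 = 35822167/581588 ≈ 61.594)
√((w + 10434)*(-20212 + 11576) + q) = √((-4638 + 10434)*(-20212 + 11576) + 35822167/581588) = √(5796*(-8636) + 35822167/581588) = √(-50054256 + 35822167/581588) = √(-29110918816361/581588) = I*√4232640263142440317/290794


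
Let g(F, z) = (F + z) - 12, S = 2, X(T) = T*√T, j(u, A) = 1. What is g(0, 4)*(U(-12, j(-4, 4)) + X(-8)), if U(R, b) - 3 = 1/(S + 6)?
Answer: -25 + 128*I*√2 ≈ -25.0 + 181.02*I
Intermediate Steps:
X(T) = T^(3/2)
g(F, z) = -12 + F + z
U(R, b) = 25/8 (U(R, b) = 3 + 1/(2 + 6) = 3 + 1/8 = 3 + ⅛ = 25/8)
g(0, 4)*(U(-12, j(-4, 4)) + X(-8)) = (-12 + 0 + 4)*(25/8 + (-8)^(3/2)) = -8*(25/8 - 16*I*√2) = -25 + 128*I*√2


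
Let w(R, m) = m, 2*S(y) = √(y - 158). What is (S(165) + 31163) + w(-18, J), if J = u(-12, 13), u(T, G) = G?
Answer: 31176 + √7/2 ≈ 31177.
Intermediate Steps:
S(y) = √(-158 + y)/2 (S(y) = √(y - 158)/2 = √(-158 + y)/2)
J = 13
(S(165) + 31163) + w(-18, J) = (√(-158 + 165)/2 + 31163) + 13 = (√7/2 + 31163) + 13 = (31163 + √7/2) + 13 = 31176 + √7/2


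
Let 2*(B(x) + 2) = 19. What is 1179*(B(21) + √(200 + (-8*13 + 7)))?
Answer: 17685/2 + 1179*√103 ≈ 20808.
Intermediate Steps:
B(x) = 15/2 (B(x) = -2 + (½)*19 = -2 + 19/2 = 15/2)
1179*(B(21) + √(200 + (-8*13 + 7))) = 1179*(15/2 + √(200 + (-8*13 + 7))) = 1179*(15/2 + √(200 + (-104 + 7))) = 1179*(15/2 + √(200 - 97)) = 1179*(15/2 + √103) = 17685/2 + 1179*√103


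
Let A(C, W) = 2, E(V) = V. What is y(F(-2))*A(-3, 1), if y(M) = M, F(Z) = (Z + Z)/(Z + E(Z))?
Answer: 2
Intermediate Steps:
F(Z) = 1 (F(Z) = (Z + Z)/(Z + Z) = (2*Z)/((2*Z)) = (2*Z)*(1/(2*Z)) = 1)
y(F(-2))*A(-3, 1) = 1*2 = 2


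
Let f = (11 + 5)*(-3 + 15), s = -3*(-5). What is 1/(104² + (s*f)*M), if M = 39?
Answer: 1/123136 ≈ 8.1211e-6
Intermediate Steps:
s = 15
f = 192 (f = 16*12 = 192)
1/(104² + (s*f)*M) = 1/(104² + (15*192)*39) = 1/(10816 + 2880*39) = 1/(10816 + 112320) = 1/123136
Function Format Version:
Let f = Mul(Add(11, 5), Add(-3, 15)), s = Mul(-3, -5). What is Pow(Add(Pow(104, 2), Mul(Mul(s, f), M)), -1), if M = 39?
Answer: Rational(1, 123136) ≈ 8.1211e-6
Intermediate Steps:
s = 15
f = 192 (f = Mul(16, 12) = 192)
Pow(Add(Pow(104, 2), Mul(Mul(s, f), M)), -1) = Pow(Add(Pow(104, 2), Mul(Mul(15, 192), 39)), -1) = Pow(Add(10816, Mul(2880, 39)), -1) = Pow(Add(10816, 112320), -1) = Pow(123136, -1) = Rational(1, 123136)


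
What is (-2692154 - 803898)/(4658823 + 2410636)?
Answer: -3496052/7069459 ≈ -0.49453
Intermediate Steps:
(-2692154 - 803898)/(4658823 + 2410636) = -3496052/7069459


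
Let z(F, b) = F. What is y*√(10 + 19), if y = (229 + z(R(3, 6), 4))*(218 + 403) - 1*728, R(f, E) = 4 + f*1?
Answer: 145828*√29 ≈ 7.8531e+5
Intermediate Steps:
R(f, E) = 4 + f
y = 145828 (y = (229 + (4 + 3))*(218 + 403) - 1*728 = (229 + 7)*621 - 728 = 236*621 - 728 = 146556 - 728 = 145828)
y*√(10 + 19) = 145828*√(10 + 19) = 145828*√29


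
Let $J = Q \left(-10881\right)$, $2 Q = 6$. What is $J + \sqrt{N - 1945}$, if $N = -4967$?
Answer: $-32643 + 48 i \sqrt{3} \approx -32643.0 + 83.138 i$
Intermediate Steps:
$Q = 3$ ($Q = \frac{1}{2} \cdot 6 = 3$)
$J = -32643$ ($J = 3 \left(-10881\right) = -32643$)
$J + \sqrt{N - 1945} = -32643 + \sqrt{-4967 - 1945} = -32643 + \sqrt{-6912} = -32643 + 48 i \sqrt{3}$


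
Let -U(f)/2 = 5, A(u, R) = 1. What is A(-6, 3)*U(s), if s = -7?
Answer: -10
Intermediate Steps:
U(f) = -10 (U(f) = -2*5 = -10)
A(-6, 3)*U(s) = 1*(-10) = -10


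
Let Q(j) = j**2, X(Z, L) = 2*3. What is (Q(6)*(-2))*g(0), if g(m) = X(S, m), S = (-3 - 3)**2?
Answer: -432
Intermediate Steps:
S = 36 (S = (-6)**2 = 36)
X(Z, L) = 6
g(m) = 6
(Q(6)*(-2))*g(0) = (6**2*(-2))*6 = (36*(-2))*6 = -72*6 = -432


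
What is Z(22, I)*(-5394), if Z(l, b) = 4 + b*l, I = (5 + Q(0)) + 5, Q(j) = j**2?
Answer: -1208256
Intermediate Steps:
I = 10 (I = (5 + 0**2) + 5 = (5 + 0) + 5 = 5 + 5 = 10)
Z(22, I)*(-5394) = (4 + 10*22)*(-5394) = (4 + 220)*(-5394) = 224*(-5394) = -1208256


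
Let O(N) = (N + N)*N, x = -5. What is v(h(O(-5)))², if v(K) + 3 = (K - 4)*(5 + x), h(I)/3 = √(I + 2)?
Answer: 9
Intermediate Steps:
O(N) = 2*N² (O(N) = (2*N)*N = 2*N²)
h(I) = 3*√(2 + I) (h(I) = 3*√(I + 2) = 3*√(2 + I))
v(K) = -3 (v(K) = -3 + (K - 4)*(5 - 5) = -3 + (-4 + K)*0 = -3 + 0 = -3)
v(h(O(-5)))² = (-3)² = 9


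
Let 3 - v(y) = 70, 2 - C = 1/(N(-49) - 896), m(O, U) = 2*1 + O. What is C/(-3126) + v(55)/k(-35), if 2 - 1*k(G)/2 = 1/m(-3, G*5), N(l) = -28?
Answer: -32255917/2888424 ≈ -11.167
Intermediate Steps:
m(O, U) = 2 + O
C = 1849/924 (C = 2 - 1/(-28 - 896) = 2 - 1/(-924) = 2 - 1*(-1/924) = 2 + 1/924 = 1849/924 ≈ 2.0011)
v(y) = -67 (v(y) = 3 - 1*70 = 3 - 70 = -67)
k(G) = 6 (k(G) = 4 - 2/(2 - 3) = 4 - 2/(-1) = 4 - 2*(-1) = 4 + 2 = 6)
C/(-3126) + v(55)/k(-35) = (1849/924)/(-3126) - 67/6 = (1849/924)*(-1/3126) - 67*⅙ = -1849/2888424 - 67/6 = -32255917/2888424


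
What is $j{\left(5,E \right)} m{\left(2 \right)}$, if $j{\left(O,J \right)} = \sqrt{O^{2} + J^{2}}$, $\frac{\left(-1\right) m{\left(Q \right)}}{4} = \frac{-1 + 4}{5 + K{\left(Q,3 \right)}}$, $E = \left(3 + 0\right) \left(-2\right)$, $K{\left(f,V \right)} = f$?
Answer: $- \frac{12 \sqrt{61}}{7} \approx -13.389$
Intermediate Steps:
$E = -6$ ($E = 3 \left(-2\right) = -6$)
$m{\left(Q \right)} = - \frac{12}{5 + Q}$ ($m{\left(Q \right)} = - 4 \frac{-1 + 4}{5 + Q} = - 4 \frac{3}{5 + Q} = - \frac{12}{5 + Q}$)
$j{\left(O,J \right)} = \sqrt{J^{2} + O^{2}}$
$j{\left(5,E \right)} m{\left(2 \right)} = \sqrt{\left(-6\right)^{2} + 5^{2}} \left(- \frac{12}{5 + 2}\right) = \sqrt{36 + 25} \left(- \frac{12}{7}\right) = \sqrt{61} \left(\left(-12\right) \frac{1}{7}\right) = \sqrt{61} \left(- \frac{12}{7}\right) = - \frac{12 \sqrt{61}}{7}$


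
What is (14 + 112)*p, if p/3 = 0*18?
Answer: 0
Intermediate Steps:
p = 0 (p = 3*(0*18) = 3*0 = 0)
(14 + 112)*p = (14 + 112)*0 = 126*0 = 0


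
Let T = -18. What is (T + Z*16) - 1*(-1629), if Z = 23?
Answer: 1979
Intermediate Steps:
(T + Z*16) - 1*(-1629) = (-18 + 23*16) - 1*(-1629) = (-18 + 368) + 1629 = 350 + 1629 = 1979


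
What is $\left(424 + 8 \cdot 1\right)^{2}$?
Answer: $186624$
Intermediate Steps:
$\left(424 + 8 \cdot 1\right)^{2} = \left(424 + 8\right)^{2} = 432^{2} = 186624$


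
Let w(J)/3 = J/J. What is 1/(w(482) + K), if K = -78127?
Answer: -1/78124 ≈ -1.2800e-5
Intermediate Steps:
w(J) = 3 (w(J) = 3*(J/J) = 3*1 = 3)
1/(w(482) + K) = 1/(3 - 78127) = 1/(-78124) = -1/78124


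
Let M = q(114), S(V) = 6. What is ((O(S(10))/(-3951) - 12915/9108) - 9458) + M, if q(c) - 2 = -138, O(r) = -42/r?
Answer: -38366427329/3998412 ≈ -9595.4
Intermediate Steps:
q(c) = -136 (q(c) = 2 - 138 = -136)
M = -136
((O(S(10))/(-3951) - 12915/9108) - 9458) + M = ((-42/6/(-3951) - 12915/9108) - 9458) - 136 = ((-42*⅙*(-1/3951) - 12915*1/9108) - 9458) - 136 = ((-7*(-1/3951) - 1435/1012) - 9458) - 136 = ((7/3951 - 1435/1012) - 9458) - 136 = (-5662601/3998412 - 9458) - 136 = -37822643297/3998412 - 136 = -38366427329/3998412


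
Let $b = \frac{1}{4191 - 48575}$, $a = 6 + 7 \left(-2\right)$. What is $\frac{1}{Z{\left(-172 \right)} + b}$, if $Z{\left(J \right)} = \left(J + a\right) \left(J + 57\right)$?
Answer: $\frac{44384}{918748799} \approx 4.8309 \cdot 10^{-5}$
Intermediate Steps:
$a = -8$ ($a = 6 - 14 = -8$)
$Z{\left(J \right)} = \left(-8 + J\right) \left(57 + J\right)$ ($Z{\left(J \right)} = \left(J - 8\right) \left(J + 57\right) = \left(-8 + J\right) \left(57 + J\right)$)
$b = - \frac{1}{44384}$ ($b = \frac{1}{-44384} = - \frac{1}{44384} \approx -2.2531 \cdot 10^{-5}$)
$\frac{1}{Z{\left(-172 \right)} + b} = \frac{1}{\left(-456 + \left(-172\right)^{2} + 49 \left(-172\right)\right) - \frac{1}{44384}} = \frac{1}{\left(-456 + 29584 - 8428\right) - \frac{1}{44384}} = \frac{1}{20700 - \frac{1}{44384}} = \frac{1}{\frac{918748799}{44384}} = \frac{44384}{918748799}$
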